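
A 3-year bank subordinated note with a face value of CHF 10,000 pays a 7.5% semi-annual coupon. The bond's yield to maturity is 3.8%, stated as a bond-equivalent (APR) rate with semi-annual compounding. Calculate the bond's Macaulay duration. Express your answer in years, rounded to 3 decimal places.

2.756 years

Periodic yield y = 0.019. Discount each cash flow and weight by its period:
  t   CF        PV=CF/(1+0.019)^t    t·PV
  1       375.00       368.0079       368.0079
  2       375.00       361.1461       722.2922
  3       375.00       354.4122     1,063.2367
  4       375.00       347.8040     1,391.2159
  5       375.00       341.3189     1,706.5945
  6    10,375.00     9,267.0819    55,602.4914
  Σ                 11,039.7709    60,853.8386
Price P = Σ PV = 11,039.7709.
Macaulay duration = Σ(t·PV) / P = 60,853.8386 / 11,039.7709 = 5.51224 half-year periods.
In years: 5.51224 / 2 = 2.75612 years.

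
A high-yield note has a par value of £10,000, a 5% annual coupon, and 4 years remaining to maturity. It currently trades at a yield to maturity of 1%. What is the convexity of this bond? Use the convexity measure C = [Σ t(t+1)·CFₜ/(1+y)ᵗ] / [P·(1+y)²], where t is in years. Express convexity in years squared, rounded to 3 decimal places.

With y = 0.01:
  t   CF        PV=CF/(1+0.01)^t    t·PV        t(t+1)·PV
  1       500.00       495.0495       495.0495         990.0990
  2       500.00       490.1480       980.2960       2,940.8881
  3       500.00       485.2951     1,455.8852       5,823.5409
  4    10,500.00    10,090.2936    40,361.1745     201,805.8723
  Σ                 11,560.7862    43,292.4052     211,560.4004
P = 11,560.7862.
Convexity = Σ t(t+1)·PV / [P·(1+y)²] = 211,560.4004 / (11,560.7862 × 1.020100) = 17.93925.

17.939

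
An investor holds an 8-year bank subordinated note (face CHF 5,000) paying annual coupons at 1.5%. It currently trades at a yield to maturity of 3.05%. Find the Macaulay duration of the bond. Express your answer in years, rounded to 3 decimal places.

7.569 years

Periodic yield y = 0.0305. Discount each cash flow and weight by its year:
  t   CF        PV=CF/(1+0.0305)^t    t·PV
  1        75.00        72.7802        72.7802
  2        75.00        70.6261       141.2522
  3        75.00        68.5358       205.6073
  4        75.00        66.5073       266.0292
  5        75.00        64.5389       322.6943
  6        75.00        62.6287       375.7721
  7        75.00        60.7750       425.4253
  8     5,075.00     3,990.7275    31,925.8203
  Σ                  4,457.1195    33,735.3809
Price P = Σ PV = 4,457.1195.
Macaulay duration = Σ(t·PV) / P = 33,735.3809 / 4,457.1195 = 7.56888 years.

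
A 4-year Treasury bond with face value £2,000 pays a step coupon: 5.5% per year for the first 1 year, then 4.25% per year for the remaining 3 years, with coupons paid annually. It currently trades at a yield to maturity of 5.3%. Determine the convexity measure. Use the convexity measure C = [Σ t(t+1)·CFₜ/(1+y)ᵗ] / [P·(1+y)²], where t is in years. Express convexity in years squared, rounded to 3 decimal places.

With y = 0.053:
  t   CF        PV=CF/(1+0.053)^t    t·PV        t(t+1)·PV
  1       110.00       104.4634       104.4634         208.9269
  2        85.00        76.6588       153.3177         459.9530
  3        85.00        72.8004       218.4012         873.6049
  4     2,085.00     1,695.8701     6,783.4803      33,917.4013
  Σ                  1,949.7927     7,259.6626      35,459.8861
P = 1,949.7927.
Convexity = Σ t(t+1)·PV / [P·(1+y)²] = 35,459.8861 / (1,949.7927 × 1.108809) = 16.40182.

16.402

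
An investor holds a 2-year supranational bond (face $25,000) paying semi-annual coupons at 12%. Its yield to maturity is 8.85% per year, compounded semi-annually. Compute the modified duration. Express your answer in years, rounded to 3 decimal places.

1.763 years

Periodic yield y = 0.04425. First find Macaulay duration:
  t   CF        PV=CF/(1+0.04425)^t    t·PV
  1     1,500.00     1,436.4376     1,436.4376
  2     1,500.00     1,375.5687     2,751.1374
  3     1,500.00     1,317.2791     3,951.8374
  4    26,500.00    22,285.7851    89,143.1404
  Σ                 26,415.0706    97,282.5528
P = 26,415.0706; Macaulay duration = 97,282.5528 / 26,415.0706 = 3.68284 half-year periods = 1.84142 years.
Modified duration = D_Mac / (1 + y) = 1.84142 / 1.04425 = 1.76339 years.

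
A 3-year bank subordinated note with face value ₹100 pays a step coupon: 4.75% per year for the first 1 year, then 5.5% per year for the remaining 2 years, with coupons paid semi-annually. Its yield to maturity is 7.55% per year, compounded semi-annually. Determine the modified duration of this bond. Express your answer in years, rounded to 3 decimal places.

Periodic yield y = 0.03775. First find Macaulay duration:
  t   CF        PV=CF/(1+0.03775)^t    t·PV
  1        2.375         2.2886         2.2886
  2        2.375         2.2054         4.4107
  3        2.750         2.4607         7.3820
  4        2.750         2.3712         9.4847
  5        2.750         2.2849        11.4245
  6      102.750        82.2669       493.6017
  Σ                     93.8777       528.5922
P = 93.8777; Macaulay duration = 528.5922 / 93.8777 = 5.63065 half-year periods = 2.81533 years.
Modified duration = D_Mac / (1 + y) = 2.81533 / 1.03775 = 2.71291 years.

2.713 years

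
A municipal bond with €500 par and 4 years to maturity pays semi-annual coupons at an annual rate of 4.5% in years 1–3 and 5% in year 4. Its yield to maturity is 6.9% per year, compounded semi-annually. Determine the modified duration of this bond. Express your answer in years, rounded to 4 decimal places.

3.5665 years

Periodic yield y = 0.0345. First find Macaulay duration:
  t   CF        PV=CF/(1+0.0345)^t    t·PV
  1        11.25        10.8748        10.8748
  2        11.25        10.5121        21.0243
  3        11.25        10.1616        30.4847
  4        11.25         9.8227        39.2908
  5        11.25         9.4951        47.4756
  6        11.25         9.1785        55.0707
  7        12.50         9.8582        69.0072
  8       512.50       390.7058     3,125.6468
  Σ                    460.6088     3,398.8749
P = 460.6088; Macaulay duration = 3,398.8749 / 460.6088 = 7.37909 half-year periods = 3.68955 years.
Modified duration = D_Mac / (1 + y) = 3.68955 / 1.0345 = 3.56650 years.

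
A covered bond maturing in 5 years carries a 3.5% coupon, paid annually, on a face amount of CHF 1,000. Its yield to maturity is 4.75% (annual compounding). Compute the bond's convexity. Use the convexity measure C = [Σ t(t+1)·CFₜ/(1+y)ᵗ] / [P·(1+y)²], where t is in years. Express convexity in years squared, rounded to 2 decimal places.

With y = 0.0475:
  t   CF        PV=CF/(1+0.0475)^t    t·PV        t(t+1)·PV
  1        35.00        33.4129        33.4129          66.8258
  2        35.00        31.8977        63.7955         191.3865
  3        35.00        30.4513        91.3539         365.4157
  4        35.00        29.0705       116.2818         581.4092
  5     1,035.00       820.6731     4,103.3654      24,620.1926
  Σ                    945.5055     4,408.2096      25,825.2298
P = 945.5055.
Convexity = Σ t(t+1)·PV / [P·(1+y)²] = 25,825.2298 / (945.5055 × 1.097256) = 24.89270.

24.89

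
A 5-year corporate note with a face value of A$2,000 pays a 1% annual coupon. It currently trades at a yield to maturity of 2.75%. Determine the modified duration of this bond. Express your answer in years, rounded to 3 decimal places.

Periodic yield y = 0.0275. First find Macaulay duration:
  t   CF        PV=CF/(1+0.0275)^t    t·PV
  1        20.00        19.4647        19.4647
  2        20.00        18.9438        37.8875
  3        20.00        18.4368        55.3103
  4        20.00        17.9433        71.7733
  5     2,020.00     1,763.7711     8,818.8554
  Σ                  1,838.5596     9,003.2912
P = 1,838.5596; Macaulay duration = 9,003.2912 / 1,838.5596 = 4.89693 years.
Modified duration = D_Mac / (1 + y) = 4.89693 / 1.0275 = 4.76587 years.

4.766 years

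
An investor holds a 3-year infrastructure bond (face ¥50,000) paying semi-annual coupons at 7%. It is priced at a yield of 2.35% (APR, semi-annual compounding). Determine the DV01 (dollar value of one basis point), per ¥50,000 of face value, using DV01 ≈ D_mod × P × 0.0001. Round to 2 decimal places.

Periodic yield y = 0.01175.
  t   CF        PV=CF/(1+0.01175)^t    t·PV
  1     1,750.00     1,729.6763     1,729.6763
  2     1,750.00     1,709.5886     3,419.1773
  3     1,750.00     1,689.7343     5,069.2028
  4     1,750.00     1,670.1105     6,680.4418
  5     1,750.00     1,650.7146     8,253.5728
  6    51,750.00    48,247.0846   289,482.5077
  Σ                 56,696.9088   314,634.5787
P = 56,696.9088; D_Mac = 5.54941 half-year periods = 2.77471 yrs; D_mod = 2.74248 yrs.
DV01 ≈ 2.74248 × 56,696.9088 × 0.0001 = 15.549028.

¥15.55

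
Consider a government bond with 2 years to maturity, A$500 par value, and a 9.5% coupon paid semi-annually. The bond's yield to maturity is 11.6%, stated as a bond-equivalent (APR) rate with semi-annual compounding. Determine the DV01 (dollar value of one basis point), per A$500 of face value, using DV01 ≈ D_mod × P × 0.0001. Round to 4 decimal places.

Periodic yield y = 0.058.
  t   CF        PV=CF/(1+0.058)^t    t·PV
  1        23.75        22.4480        22.4480
  2        23.75        21.2174        42.4348
  3        23.75        20.0543        60.1628
  4       523.75       418.0049     1,672.0196
  Σ                    481.7246     1,797.0652
P = 481.7246; D_Mac = 3.73048 half-year periods = 1.86524 yrs; D_mod = 1.76299 yrs.
DV01 ≈ 1.76299 × 481.7246 × 0.0001 = 0.084927.

A$0.0849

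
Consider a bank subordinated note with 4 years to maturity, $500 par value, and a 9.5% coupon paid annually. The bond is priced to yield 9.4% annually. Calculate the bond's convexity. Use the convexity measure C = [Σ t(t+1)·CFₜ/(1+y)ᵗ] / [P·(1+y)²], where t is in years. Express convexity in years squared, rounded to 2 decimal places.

14.00

With y = 0.094:
  t   CF        PV=CF/(1+0.094)^t    t·PV        t(t+1)·PV
  1        47.50        43.4186        43.4186          86.8373
  2        47.50        39.6880        79.3760         238.1279
  3        47.50        36.2779       108.8336         435.3343
  4       547.50       382.2213     1,528.8850       7,644.4251
  Σ                    501.6057     1,760.5132       8,404.7246
P = 501.6057.
Convexity = Σ t(t+1)·PV / [P·(1+y)²] = 8,404.7246 / (501.6057 × 1.196836) = 13.99995.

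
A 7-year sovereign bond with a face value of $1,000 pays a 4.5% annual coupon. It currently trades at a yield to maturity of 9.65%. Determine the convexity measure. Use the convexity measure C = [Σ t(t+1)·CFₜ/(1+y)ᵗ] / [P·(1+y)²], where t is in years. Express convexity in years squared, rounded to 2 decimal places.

37.87

With y = 0.0965:
  t   CF        PV=CF/(1+0.0965)^t    t·PV        t(t+1)·PV
  1        45.00        41.0397        41.0397          82.0793
  2        45.00        37.4279        74.8558         224.5673
  3        45.00        34.1340       102.4019         409.6075
  4        45.00        31.1299       124.5197         622.5983
  5        45.00        28.3903       141.9513         851.7077
  6        45.00        25.8917       155.3502       1,087.4517
  7     1,045.00       548.3475     3,838.4322      30,707.4579
  Σ                    746.3609     4,478.5507      33,985.4698
P = 746.3609.
Convexity = Σ t(t+1)·PV / [P·(1+y)²] = 33,985.4698 / (746.3609 × 1.202312) = 37.87278.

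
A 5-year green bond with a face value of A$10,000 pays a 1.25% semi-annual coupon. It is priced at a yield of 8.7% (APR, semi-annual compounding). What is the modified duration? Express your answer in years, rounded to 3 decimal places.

4.627 years

Periodic yield y = 0.0435. First find Macaulay duration:
  t   CF        PV=CF/(1+0.0435)^t    t·PV
  1        62.50        59.8946        59.8946
  2        62.50        57.3978       114.7956
  3        62.50        55.0051       165.0152
  4        62.50        52.7121       210.8483
  5        62.50        50.5147       252.5735
  6        62.50        48.4089       290.4535
  7        62.50        46.3909       324.7363
  8        62.50        44.4570       355.6562
  9        62.50        42.6038       383.4338
  10   10,062.50     6,573.2683    65,732.6830
  Σ                  7,030.6531    67,890.0900
P = 7,030.6531; Macaulay duration = 67,890.0900 / 7,030.6531 = 9.65630 half-year periods = 4.82815 years.
Modified duration = D_Mac / (1 + y) = 4.82815 / 1.0435 = 4.62688 years.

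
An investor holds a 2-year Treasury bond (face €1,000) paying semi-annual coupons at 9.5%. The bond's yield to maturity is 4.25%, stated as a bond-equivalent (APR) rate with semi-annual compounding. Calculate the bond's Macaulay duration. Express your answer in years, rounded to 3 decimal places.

Periodic yield y = 0.02125. Discount each cash flow and weight by its period:
  t   CF        PV=CF/(1+0.02125)^t    t·PV
  1        47.50        46.5116        46.5116
  2        47.50        45.5438        91.0876
  3        47.50        44.5962       133.7885
  4     1,047.50       962.9988     3,851.9953
  Σ                  1,099.6504     4,123.3830
Price P = Σ PV = 1,099.6504.
Macaulay duration = Σ(t·PV) / P = 4,123.3830 / 1,099.6504 = 3.74972 half-year periods.
In years: 3.74972 / 2 = 1.87486 years.

1.875 years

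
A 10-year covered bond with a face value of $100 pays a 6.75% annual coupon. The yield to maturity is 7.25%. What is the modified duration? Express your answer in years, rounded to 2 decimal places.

Periodic yield y = 0.0725. First find Macaulay duration:
  t   CF        PV=CF/(1+0.0725)^t    t·PV
  1         6.75         6.2937         6.2937
  2         6.75         5.8683        11.7365
  3         6.75         5.4716        16.4147
  4         6.75         5.1017        20.4068
  5         6.75         4.7568        23.7841
  6         6.75         4.4353        26.6116
  7         6.75         4.1354        28.9481
  8         6.75         3.8559        30.8472
  9         6.75         3.5952        32.3572
  10      106.75        53.0145       530.1453
  Σ                     96.5284       727.5452
P = 96.5284; Macaulay duration = 727.5452 / 96.5284 = 7.53711 years.
Modified duration = D_Mac / (1 + y) = 7.53711 / 1.0725 = 7.02761 years.

7.03 years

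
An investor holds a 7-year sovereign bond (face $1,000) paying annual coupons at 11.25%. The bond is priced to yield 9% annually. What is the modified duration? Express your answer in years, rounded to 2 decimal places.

Periodic yield y = 0.09. First find Macaulay duration:
  t   CF        PV=CF/(1+0.09)^t    t·PV
  1       112.50       103.2110       103.2110
  2       112.50        94.6890       189.3780
  3       112.50        86.8706       260.6119
  4       112.50        79.6978       318.7913
  5       112.50        73.1173       365.5864
  6       112.50        67.0801       402.4804
  7     1,112.50       608.5756     4,260.0292
  Σ                  1,113.2414     5,900.0883
P = 1,113.2414; Macaulay duration = 5,900.0883 / 1,113.2414 = 5.29992 years.
Modified duration = D_Mac / (1 + y) = 5.29992 / 1.09 = 4.86231 years.

4.86 years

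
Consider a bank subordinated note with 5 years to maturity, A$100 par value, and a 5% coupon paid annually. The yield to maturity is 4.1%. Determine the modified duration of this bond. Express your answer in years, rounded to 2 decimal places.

Periodic yield y = 0.041. First find Macaulay duration:
  t   CF        PV=CF/(1+0.041)^t    t·PV
  1         5.00         4.8031         4.8031
  2         5.00         4.6139         9.2278
  3         5.00         4.4322        13.2966
  4         5.00         4.2576        17.0305
  5       105.00        85.8886       429.4431
  Σ                    103.9954       473.8010
P = 103.9954; Macaulay duration = 473.8010 / 103.9954 = 4.55598 years.
Modified duration = D_Mac / (1 + y) = 4.55598 / 1.041 = 4.37654 years.

4.38 years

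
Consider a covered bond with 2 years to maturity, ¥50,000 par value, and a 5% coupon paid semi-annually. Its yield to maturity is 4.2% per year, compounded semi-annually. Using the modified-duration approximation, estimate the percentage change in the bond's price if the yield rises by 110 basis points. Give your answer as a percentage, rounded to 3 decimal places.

Periodic yield y = 0.021. Modified duration first:
  t   CF        PV=CF/(1+0.021)^t    t·PV
  1     1,250.00     1,224.2899     1,224.2899
  2     1,250.00     1,199.1086     2,398.2173
  3     1,250.00     1,174.4453     3,523.3358
  4    51,250.00    47,161.8575   188,647.4298
  Σ                 50,759.7013   195,793.2729
P = 50,759.7013; D_Mac = 3.85726 half-year periods = 1.92863 yrs; D_mod = 1.92863/(1+0.021) = 1.88896 yrs.
ΔP/P ≈ -D_mod · Δy = -1.88896 × (+0.011) = -0.020779 = -2.0779%.

-2.078%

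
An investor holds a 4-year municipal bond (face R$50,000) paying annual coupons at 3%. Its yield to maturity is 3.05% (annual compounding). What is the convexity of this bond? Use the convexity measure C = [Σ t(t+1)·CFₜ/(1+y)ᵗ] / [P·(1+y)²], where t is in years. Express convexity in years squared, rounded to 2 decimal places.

With y = 0.0305:
  t   CF        PV=CF/(1+0.0305)^t    t·PV        t(t+1)·PV
  1     1,500.00     1,455.6041     1,455.6041       2,911.2082
  2     1,500.00     1,412.5222     2,825.0443       8,475.1329
  3     1,500.00     1,370.7153     4,112.1460      16,448.5840
  4    51,500.00    45,668.3420   182,673.3679     913,366.8397
  Σ                 49,907.1835   191,066.1623     941,201.7647
P = 49,907.1835.
Convexity = Σ t(t+1)·PV / [P·(1+y)²] = 941,201.7647 / (49,907.1835 × 1.061930) = 17.75921.

17.76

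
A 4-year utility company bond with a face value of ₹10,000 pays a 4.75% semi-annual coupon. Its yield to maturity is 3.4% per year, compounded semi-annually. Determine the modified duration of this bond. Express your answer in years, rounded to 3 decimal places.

Periodic yield y = 0.017. First find Macaulay duration:
  t   CF        PV=CF/(1+0.017)^t    t·PV
  1       237.50       233.5300       233.5300
  2       237.50       229.6263       459.2527
  3       237.50       225.7879       677.3638
  4       237.50       222.0137       888.0549
  5       237.50       218.3026     1,091.5129
  6       237.50       214.6535     1,287.9208
  7       237.50       211.0654     1,477.4575
  8    10,237.50     8,945.9464    71,567.5711
  Σ                 10,500.9258    77,682.6636
P = 10,500.9258; Macaulay duration = 77,682.6636 / 10,500.9258 = 7.39770 half-year periods = 3.69885 years.
Modified duration = D_Mac / (1 + y) = 3.69885 / 1.017 = 3.63702 years.

3.637 years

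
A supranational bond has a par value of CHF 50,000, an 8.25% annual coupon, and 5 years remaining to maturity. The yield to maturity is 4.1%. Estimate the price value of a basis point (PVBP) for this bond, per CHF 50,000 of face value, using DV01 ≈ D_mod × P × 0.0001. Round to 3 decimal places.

Periodic yield y = 0.041.
  t   CF        PV=CF/(1+0.041)^t    t·PV
  1     4,125.00     3,962.5360     3,962.5360
  2     4,125.00     3,806.4707     7,612.9414
  3     4,125.00     3,656.5521    10,969.6563
  4     4,125.00     3,512.5380    14,050.1521
  5    54,125.00    44,273.5414   221,367.7068
  Σ                 59,211.6382   257,962.9927
P = 59,211.6382; D_Mac = 4.35663 yrs; D_mod = 4.18504 yrs.
DV01 ≈ 4.18504 × 59,211.6382 × 0.0001 = 24.780307.

CHF 24.780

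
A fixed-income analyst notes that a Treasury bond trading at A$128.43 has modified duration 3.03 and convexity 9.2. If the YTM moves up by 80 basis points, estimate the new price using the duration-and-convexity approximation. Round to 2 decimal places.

Duration effect: -D_mod·Δy = -3.03 × (+0.008) = -0.024240
Convexity effect: ½·C·(Δy)² = 0.5 × 9.2 × (0.008)² = +0.0002944
ΔP/P ≈ -0.024240 + 0.0002944 = -0.0239456
New price ≈ 128.43 × (1 - 0.0239456) = 125.354666592.

A$125.35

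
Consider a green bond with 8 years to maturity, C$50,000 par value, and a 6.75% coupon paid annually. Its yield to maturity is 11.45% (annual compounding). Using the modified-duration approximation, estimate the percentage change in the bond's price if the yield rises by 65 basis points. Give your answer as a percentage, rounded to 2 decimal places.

-3.60%

Periodic yield y = 0.1145. Modified duration first:
  t   CF        PV=CF/(1+0.1145)^t    t·PV
  1     3,375.00     3,028.2638     3,028.2638
  2     3,375.00     2,717.1501     5,434.3002
  3     3,375.00     2,437.9992     7,313.9976
  4     3,375.00     2,187.5273     8,750.1093
  5     3,375.00     1,962.7881     9,813.9404
  6     3,375.00     1,761.1378    10,566.8268
  7     3,375.00     1,580.2044    11,061.4308
  8    53,375.00    22,423.1853   179,385.4823
  Σ                 38,098.2560   235,354.3512
P = 38,098.2560; D_Mac = 6.17756 yrs; D_mod = 6.17756/(1+0.1145) = 5.54290 yrs.
ΔP/P ≈ -D_mod · Δy = -5.54290 × (+0.0065) = -0.036029 = -3.6029%.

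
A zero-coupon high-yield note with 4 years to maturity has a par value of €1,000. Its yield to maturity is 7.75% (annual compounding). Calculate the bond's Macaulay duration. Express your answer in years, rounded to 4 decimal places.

4.0000 years

A zero-coupon bond has a single cash flow at maturity, so its Macaulay duration equals its maturity: 4 years.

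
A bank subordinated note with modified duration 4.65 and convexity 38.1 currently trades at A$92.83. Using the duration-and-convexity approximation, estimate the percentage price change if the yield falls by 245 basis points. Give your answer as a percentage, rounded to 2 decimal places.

+12.54%

Duration effect: -D_mod·Δy = -4.65 × (-0.0245) = +0.113925
Convexity effect: ½·C·(Δy)² = 0.5 × 38.1 × (-0.0245)² = +0.0114347625
ΔP/P ≈ +0.113925 + 0.0114347625 = +0.1253597625
= +12.53597625%.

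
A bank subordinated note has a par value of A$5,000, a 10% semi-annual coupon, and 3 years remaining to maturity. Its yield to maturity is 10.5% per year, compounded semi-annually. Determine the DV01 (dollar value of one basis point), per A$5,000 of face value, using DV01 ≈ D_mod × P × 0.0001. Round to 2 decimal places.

A$1.25

Periodic yield y = 0.0525.
  t   CF        PV=CF/(1+0.0525)^t    t·PV
  1       250.00       237.5297       237.5297
  2       250.00       225.6814       451.3628
  3       250.00       214.4241       643.2724
  4       250.00       203.7284       814.9136
  5       250.00       193.5662       967.8309
  6     5,250.00     3,862.1281    23,172.7687
  Σ                  4,937.0580    26,287.6782
P = 4,937.0580; D_Mac = 5.32456 half-year periods = 2.66228 yrs; D_mod = 2.52948 yrs.
DV01 ≈ 2.52948 × 4,937.0580 × 0.0001 = 1.248821.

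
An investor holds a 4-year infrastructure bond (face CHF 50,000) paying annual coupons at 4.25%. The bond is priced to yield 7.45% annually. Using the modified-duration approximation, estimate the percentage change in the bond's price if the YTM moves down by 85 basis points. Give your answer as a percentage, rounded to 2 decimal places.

+2.96%

Periodic yield y = 0.0745. Modified duration first:
  t   CF        PV=CF/(1+0.0745)^t    t·PV
  1     2,125.00     1,977.6640     1,977.6640
  2     2,125.00     1,840.5435     3,681.0871
  3     2,125.00     1,712.9302     5,138.7907
  4    52,125.00    39,103.9284   156,415.7135
  Σ                 44,635.0662   167,213.2553
P = 44,635.0662; D_Mac = 3.74623 yrs; D_mod = 3.74623/(1+0.0745) = 3.48649 yrs.
ΔP/P ≈ -D_mod · Δy = -3.48649 × (-0.0085) = +0.029635 = +2.9635%.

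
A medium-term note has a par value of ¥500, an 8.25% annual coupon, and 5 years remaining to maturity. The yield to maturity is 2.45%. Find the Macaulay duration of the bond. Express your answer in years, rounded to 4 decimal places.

4.3808 years

Periodic yield y = 0.0245. Discount each cash flow and weight by its year:
  t   CF        PV=CF/(1+0.0245)^t    t·PV
  1        41.25        40.2635        40.2635
  2        41.25        39.3007        78.6014
  3        41.25        38.3608       115.0825
  4        41.25        37.4435       149.7739
  5       541.25       479.5546     2,397.7732
  Σ                    634.9232     2,781.4945
Price P = Σ PV = 634.9232.
Macaulay duration = Σ(t·PV) / P = 2,781.4945 / 634.9232 = 4.38084 years.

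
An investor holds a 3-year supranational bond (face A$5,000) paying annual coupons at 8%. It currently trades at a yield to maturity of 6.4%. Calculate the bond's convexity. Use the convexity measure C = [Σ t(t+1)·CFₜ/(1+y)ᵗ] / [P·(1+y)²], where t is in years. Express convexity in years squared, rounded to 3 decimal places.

9.603

With y = 0.064:
  t   CF        PV=CF/(1+0.064)^t    t·PV        t(t+1)·PV
  1       400.00       375.9398       375.9398         751.8797
  2       400.00       353.3269       706.6539       2,119.9616
  3     5,400.00     4,483.0014    13,449.0042      53,796.0170
  Σ                  5,212.2682    14,531.5979      56,667.8582
P = 5,212.2682.
Convexity = Σ t(t+1)·PV / [P·(1+y)²] = 56,667.8582 / (5,212.2682 × 1.132096) = 9.60344.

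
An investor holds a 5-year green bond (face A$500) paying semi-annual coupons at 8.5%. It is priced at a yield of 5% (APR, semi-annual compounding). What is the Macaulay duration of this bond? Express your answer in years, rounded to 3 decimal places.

Periodic yield y = 0.025. Discount each cash flow and weight by its period:
  t   CF        PV=CF/(1+0.025)^t    t·PV
  1        21.25        20.7317        20.7317
  2        21.25        20.2261        40.4521
  3        21.25        19.7327        59.1982
  4        21.25        19.2515        77.0058
  5        21.25        18.7819        93.9095
  6        21.25        18.3238       109.9429
  7        21.25        17.8769       125.1382
  8        21.25        17.4409       139.5269
  9        21.25        17.0155       153.1393
  10      521.25       407.1997     4,071.9967
  Σ                    576.5806     4,891.0413
Price P = Σ PV = 576.5806.
Macaulay duration = Σ(t·PV) / P = 4,891.0413 / 576.5806 = 8.48284 half-year periods.
In years: 8.48284 / 2 = 4.24142 years.

4.241 years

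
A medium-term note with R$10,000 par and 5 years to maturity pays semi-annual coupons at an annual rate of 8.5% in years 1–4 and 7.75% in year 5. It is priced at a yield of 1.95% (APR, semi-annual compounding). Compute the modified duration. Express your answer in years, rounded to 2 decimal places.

4.25 years

Periodic yield y = 0.00975. First find Macaulay duration:
  t   CF        PV=CF/(1+0.00975)^t    t·PV
  1       425.00       420.8963       420.8963
  2       425.00       416.8321       833.6643
  3       425.00       412.8073     1,238.4218
  4       425.00       408.8213     1,635.2851
  5       425.00       404.8738     2,024.3688
  6       425.00       400.9643     2,405.7861
  7       425.00       397.0927     2,779.6489
  8       425.00       393.2584     3,146.0674
  9       387.50       355.0970     3,195.8726
  10   10,387.50     9,426.9764    94,269.7637
  Σ                 13,037.6195   111,949.7749
P = 13,037.6195; Macaulay duration = 111,949.7749 / 13,037.6195 = 8.58667 half-year periods = 4.29334 years.
Modified duration = D_Mac / (1 + y) = 4.29334 / 1.00975 = 4.25188 years.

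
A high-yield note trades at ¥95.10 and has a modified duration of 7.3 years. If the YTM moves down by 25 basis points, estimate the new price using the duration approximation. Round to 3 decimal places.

¥96.836

Duration approximation: ΔP/P ≈ -D_mod · Δy = -7.3 × (-0.0025) = +0.018250.
New price ≈ 95.10 × (1 + 0.018250) = 96.835575.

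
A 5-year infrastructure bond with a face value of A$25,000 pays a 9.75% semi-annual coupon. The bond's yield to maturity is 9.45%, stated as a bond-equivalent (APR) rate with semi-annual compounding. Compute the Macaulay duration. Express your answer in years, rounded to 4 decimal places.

4.0800 years

Periodic yield y = 0.04725. Discount each cash flow and weight by its period:
  t   CF        PV=CF/(1+0.04725)^t    t·PV
  1     1,218.75     1,163.7622     1,163.7622
  2     1,218.75     1,111.2554     2,222.5108
  3     1,218.75     1,061.1176     3,183.3528
  4     1,218.75     1,013.2419     4,052.9677
  5     1,218.75       967.5263     4,837.6315
  6     1,218.75       923.8733     5,543.2398
  7     1,218.75       882.1898     6,175.3288
  8     1,218.75       842.3870     6,739.0963
  9     1,218.75       804.3801     7,239.4207
  10   26,218.75    16,523.7377   165,237.3769
  Σ                 25,293.4714   206,394.6877
Price P = Σ PV = 25,293.4714.
Macaulay duration = Σ(t·PV) / P = 206,394.6877 / 25,293.4714 = 8.16000 half-year periods.
In years: 8.16000 / 2 = 4.08000 years.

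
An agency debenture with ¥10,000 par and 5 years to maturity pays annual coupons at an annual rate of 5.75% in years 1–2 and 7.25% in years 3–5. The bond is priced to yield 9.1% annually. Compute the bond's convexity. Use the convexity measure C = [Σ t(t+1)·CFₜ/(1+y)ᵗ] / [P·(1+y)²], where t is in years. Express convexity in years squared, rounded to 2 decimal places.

With y = 0.091:
  t   CF        PV=CF/(1+0.091)^t    t·PV        t(t+1)·PV
  1       575.00       527.0394       527.0394       1,054.0788
  2       575.00       483.0792       966.1584       2,898.4752
  3       725.00       558.2950     1,674.8851       6,699.5403
  4       725.00       511.7278     2,046.9112      10,234.5558
  5    10,725.00     6,938.6271    34,693.1355     208,158.8130
  Σ                  9,018.7685    39,908.1295     229,045.4631
P = 9,018.7685.
Convexity = Σ t(t+1)·PV / [P·(1+y)²] = 229,045.4631 / (9,018.7685 × 1.190281) = 21.33659.

21.34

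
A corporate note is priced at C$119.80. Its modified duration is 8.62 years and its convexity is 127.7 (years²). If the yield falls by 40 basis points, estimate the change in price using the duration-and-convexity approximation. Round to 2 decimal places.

Duration effect: -D_mod·Δy = -8.62 × (-0.004) = +0.034480
Convexity effect: ½·C·(Δy)² = 0.5 × 127.7 × (-0.004)² = +0.0010216
ΔP/P ≈ +0.034480 + 0.0010216 = +0.0355016
ΔP ≈ 119.80 × (+0.0355016) = +4.25309168.

+C$4.25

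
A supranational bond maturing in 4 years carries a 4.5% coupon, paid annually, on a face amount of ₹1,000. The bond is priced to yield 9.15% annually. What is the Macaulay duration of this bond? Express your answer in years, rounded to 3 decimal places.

Periodic yield y = 0.0915. Discount each cash flow and weight by its year:
  t   CF        PV=CF/(1+0.0915)^t    t·PV
  1        45.00        41.2277        41.2277
  2        45.00        37.7716        75.5431
  3        45.00        34.6052       103.8156
  4     1,045.00       736.2433     2,944.9730
  Σ                    849.8477     3,165.5594
Price P = Σ PV = 849.8477.
Macaulay duration = Σ(t·PV) / P = 3,165.5594 / 849.8477 = 3.72486 years.

3.725 years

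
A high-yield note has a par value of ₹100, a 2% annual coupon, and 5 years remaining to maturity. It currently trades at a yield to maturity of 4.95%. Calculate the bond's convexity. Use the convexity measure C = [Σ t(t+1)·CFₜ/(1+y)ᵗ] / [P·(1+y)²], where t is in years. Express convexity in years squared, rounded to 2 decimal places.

25.73

With y = 0.0495:
  t   CF        PV=CF/(1+0.0495)^t    t·PV        t(t+1)·PV
  1         2.00         1.9057         1.9057           3.8113
  2         2.00         1.8158         3.6316          10.8947
  3         2.00         1.7301         5.1904          20.7617
  4         2.00         1.6485         6.5942          32.9709
  5       102.00        80.1102       400.5511       2,403.3068
  Σ                     87.2104       417.8730       2,471.7455
P = 87.2104.
Convexity = Σ t(t+1)·PV / [P·(1+y)²] = 2,471.7455 / (87.2104 × 1.101450) = 25.73183.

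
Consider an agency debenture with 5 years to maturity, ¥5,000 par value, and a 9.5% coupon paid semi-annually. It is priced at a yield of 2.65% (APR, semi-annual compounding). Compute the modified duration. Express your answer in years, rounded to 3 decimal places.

Periodic yield y = 0.01325. First find Macaulay duration:
  t   CF        PV=CF/(1+0.01325)^t    t·PV
  1       237.50       234.3943       234.3943
  2       237.50       231.3292       462.6583
  3       237.50       228.3041       684.9124
  4       237.50       225.3187       901.2746
  5       237.50       222.3722     1,111.8612
  6       237.50       219.4643     1,316.7860
  7       237.50       216.5945     1,516.1612
  8       237.50       213.7621     1,710.0968
  9       237.50       210.9668     1,898.7011
  10    5,237.50     4,591.5351    45,915.3513
  Σ                  6,594.0413    55,752.1972
P = 6,594.0413; Macaulay duration = 55,752.1972 / 6,594.0413 = 8.45494 half-year periods = 4.22747 years.
Modified duration = D_Mac / (1 + y) = 4.22747 / 1.01325 = 4.17219 years.

4.172 years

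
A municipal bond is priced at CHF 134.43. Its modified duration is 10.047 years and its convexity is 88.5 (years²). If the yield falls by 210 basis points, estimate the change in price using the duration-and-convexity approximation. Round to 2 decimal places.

Duration effect: -D_mod·Δy = -10.047 × (-0.021) = +0.210987
Convexity effect: ½·C·(Δy)² = 0.5 × 88.5 × (-0.021)² = +0.01951425
ΔP/P ≈ +0.210987 + 0.01951425 = +0.23050125
ΔP ≈ 134.43 × (+0.23050125) = +30.9862830375.

+CHF 30.99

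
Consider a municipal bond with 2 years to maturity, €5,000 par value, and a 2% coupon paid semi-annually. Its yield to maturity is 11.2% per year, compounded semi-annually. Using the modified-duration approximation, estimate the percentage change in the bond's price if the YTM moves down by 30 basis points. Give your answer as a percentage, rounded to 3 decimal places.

Periodic yield y = 0.056. Modified duration first:
  t   CF        PV=CF/(1+0.056)^t    t·PV
  1        50.00        47.3485        47.3485
  2        50.00        44.8376        89.6752
  3        50.00        42.4598       127.3795
  4     5,050.00     4,061.0254    16,244.1016
  Σ                  4,195.6713    16,508.5047
P = 4,195.6713; D_Mac = 3.93465 half-year periods = 1.96733 yrs; D_mod = 1.96733/(1+0.056) = 1.86300 yrs.
ΔP/P ≈ -D_mod · Δy = -1.86300 × (-0.003) = +0.005589 = +0.5589%.

+0.559%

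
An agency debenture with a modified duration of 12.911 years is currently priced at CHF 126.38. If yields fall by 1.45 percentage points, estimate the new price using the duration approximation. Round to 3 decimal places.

Duration approximation: ΔP/P ≈ -D_mod · Δy = -12.911 × (-0.0145) = +0.1872095.
New price ≈ 126.38 × (1 + 0.1872095) = 150.03953661.

CHF 150.040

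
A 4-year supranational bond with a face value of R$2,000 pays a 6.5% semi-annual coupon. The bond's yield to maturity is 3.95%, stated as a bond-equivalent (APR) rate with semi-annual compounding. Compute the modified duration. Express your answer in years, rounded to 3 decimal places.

Periodic yield y = 0.01975. First find Macaulay duration:
  t   CF        PV=CF/(1+0.01975)^t    t·PV
  1        65.00        63.7411        63.7411
  2        65.00        62.5066       125.0132
  3        65.00        61.2960       183.8880
  4        65.00        60.1089       240.4354
  5        65.00        58.9447       294.7235
  6        65.00        57.8031       346.8186
  7        65.00        56.6836       396.7851
  8     2,065.00     1,765.9172    14,127.3378
  Σ                  2,187.0012    15,778.7429
P = 2,187.0012; Macaulay duration = 15,778.7429 / 2,187.0012 = 7.21478 half-year periods = 3.60739 years.
Modified duration = D_Mac / (1 + y) = 3.60739 / 1.01975 = 3.53753 years.

3.538 years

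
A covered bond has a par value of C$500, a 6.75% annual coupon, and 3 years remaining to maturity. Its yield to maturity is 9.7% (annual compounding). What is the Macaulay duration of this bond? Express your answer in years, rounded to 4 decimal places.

2.8066 years

Periodic yield y = 0.097. Discount each cash flow and weight by its year:
  t   CF        PV=CF/(1+0.097)^t    t·PV
  1        33.75        30.7657        30.7657
  2        33.75        28.0453        56.0907
  3       533.75       404.3133     1,212.9398
  Σ                    463.1243     1,299.7962
Price P = Σ PV = 463.1243.
Macaulay duration = Σ(t·PV) / P = 1,299.7962 / 463.1243 = 2.80658 years.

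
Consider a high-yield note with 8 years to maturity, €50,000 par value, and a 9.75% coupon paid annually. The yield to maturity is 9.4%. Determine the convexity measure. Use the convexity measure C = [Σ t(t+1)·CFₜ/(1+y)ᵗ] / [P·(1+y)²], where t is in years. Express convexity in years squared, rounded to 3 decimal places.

39.847

With y = 0.094:
  t   CF        PV=CF/(1+0.094)^t    t·PV        t(t+1)·PV
  1     4,875.00     4,456.1243     4,456.1243       8,912.2486
  2     4,875.00     4,073.2398     8,146.4796      24,439.4387
  3     4,875.00     3,723.2539    11,169.7617      44,679.0469
  4     4,875.00     3,403.3400    13,613.3598      68,066.7991
  5     4,875.00     3,110.9140    15,554.5702      93,327.4210
  6     4,875.00     2,843.6143    17,061.6857     119,431.8002
  7     4,875.00     2,599.2818    18,194.9726     145,559.7809
  8    54,875.00    26,744.5908   213,956.7263   1,925,610.5368
  Σ                 50,954.3589   302,153.6802   2,430,027.0721
P = 50,954.3589.
Convexity = Σ t(t+1)·PV / [P·(1+y)²] = 2,430,027.0721 / (50,954.3589 × 1.196836) = 39.84695.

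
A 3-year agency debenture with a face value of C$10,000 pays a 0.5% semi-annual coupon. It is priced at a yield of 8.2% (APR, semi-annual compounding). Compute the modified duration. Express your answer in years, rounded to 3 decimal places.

2.861 years

Periodic yield y = 0.041. First find Macaulay duration:
  t   CF        PV=CF/(1+0.041)^t    t·PV
  1        25.00        24.0154        24.0154
  2        25.00        23.0695        46.1390
  3        25.00        22.1609        66.4828
  4        25.00        21.2881        85.1524
  5        25.00        20.4497       102.2484
  6    10,025.00     7,877.3475    47,264.0850
  Σ                  7,988.3311    47,588.1230
P = 7,988.3311; Macaulay duration = 47,588.1230 / 7,988.3311 = 5.95720 half-year periods = 2.97860 years.
Modified duration = D_Mac / (1 + y) = 2.97860 / 1.041 = 2.86129 years.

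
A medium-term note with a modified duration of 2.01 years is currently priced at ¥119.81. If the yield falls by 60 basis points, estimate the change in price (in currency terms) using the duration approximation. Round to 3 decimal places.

+¥1.445

Duration approximation: ΔP/P ≈ -D_mod · Δy = -2.01 × (-0.006) = +0.012060.
ΔP ≈ 119.81 × (+0.012060) = +1.4449086.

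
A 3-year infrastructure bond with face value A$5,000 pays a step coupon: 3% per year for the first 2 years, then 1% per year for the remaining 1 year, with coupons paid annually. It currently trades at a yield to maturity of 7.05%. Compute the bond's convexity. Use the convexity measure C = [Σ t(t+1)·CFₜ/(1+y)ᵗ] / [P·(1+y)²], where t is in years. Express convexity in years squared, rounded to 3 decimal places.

10.037

With y = 0.0705:
  t   CF        PV=CF/(1+0.0705)^t    t·PV        t(t+1)·PV
  1       150.00       140.1214       140.1214         280.2429
  2       150.00       130.8935       261.7869         785.3607
  3     5,050.00     4,116.5307    12,349.5922      49,398.3689
  Σ                  4,387.5456    12,751.5006      50,463.9725
P = 4,387.5456.
Convexity = Σ t(t+1)·PV / [P·(1+y)²] = 50,463.9725 / (4,387.5456 × 1.145970) = 10.03660.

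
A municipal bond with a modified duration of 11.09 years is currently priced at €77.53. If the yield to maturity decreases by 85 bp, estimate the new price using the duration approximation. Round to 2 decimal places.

Duration approximation: ΔP/P ≈ -D_mod · Δy = -11.09 × (-0.0085) = +0.094265.
New price ≈ 77.53 × (1 + 0.094265) = 84.83836545.

€84.84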